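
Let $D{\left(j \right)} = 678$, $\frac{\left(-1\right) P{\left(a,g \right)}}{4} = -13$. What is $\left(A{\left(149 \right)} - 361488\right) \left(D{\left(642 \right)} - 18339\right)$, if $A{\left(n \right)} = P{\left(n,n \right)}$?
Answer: $6383321196$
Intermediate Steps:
$P{\left(a,g \right)} = 52$ ($P{\left(a,g \right)} = \left(-4\right) \left(-13\right) = 52$)
$A{\left(n \right)} = 52$
$\left(A{\left(149 \right)} - 361488\right) \left(D{\left(642 \right)} - 18339\right) = \left(52 - 361488\right) \left(678 - 18339\right) = \left(-361436\right) \left(-17661\right) = 6383321196$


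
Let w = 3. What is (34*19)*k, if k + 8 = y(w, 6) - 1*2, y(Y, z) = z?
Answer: -2584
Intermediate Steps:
k = -4 (k = -8 + (6 - 1*2) = -8 + (6 - 2) = -8 + 4 = -4)
(34*19)*k = (34*19)*(-4) = 646*(-4) = -2584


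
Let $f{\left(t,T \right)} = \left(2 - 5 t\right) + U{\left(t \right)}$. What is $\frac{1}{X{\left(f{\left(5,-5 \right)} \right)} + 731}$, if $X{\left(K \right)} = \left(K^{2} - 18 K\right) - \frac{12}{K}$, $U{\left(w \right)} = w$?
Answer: $\frac{3}{4139} \approx 0.00072481$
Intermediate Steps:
$f{\left(t,T \right)} = 2 - 4 t$ ($f{\left(t,T \right)} = \left(2 - 5 t\right) + t = 2 - 4 t$)
$X{\left(K \right)} = K^{2} - 18 K - \frac{12}{K}$
$\frac{1}{X{\left(f{\left(5,-5 \right)} \right)} + 731} = \frac{1}{\frac{-12 + \left(2 - 20\right)^{2} \left(-18 + \left(2 - 20\right)\right)}{2 - 20} + 731} = \frac{1}{\frac{-12 + \left(-18\right)^{2} \left(-18 - 18\right)}{-18} + 731} = \frac{1}{- \frac{-12 + 324 \left(-36\right)}{18} + 731} = \frac{1}{- \frac{-12 - 11664}{18} + 731} = \frac{1}{\left(- \frac{1}{18}\right) \left(-11676\right) + 731} = \frac{1}{\frac{1946}{3} + 731} = \frac{1}{\frac{4139}{3}} = \frac{3}{4139}$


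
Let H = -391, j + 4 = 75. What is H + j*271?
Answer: 18850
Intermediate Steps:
j = 71 (j = -4 + 75 = 71)
H + j*271 = -391 + 71*271 = -391 + 19241 = 18850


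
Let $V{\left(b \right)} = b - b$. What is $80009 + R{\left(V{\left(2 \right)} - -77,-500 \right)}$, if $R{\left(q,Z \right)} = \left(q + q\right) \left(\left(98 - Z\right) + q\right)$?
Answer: $183959$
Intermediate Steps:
$V{\left(b \right)} = 0$
$R{\left(q,Z \right)} = 2 q \left(98 + q - Z\right)$
$80009 + R{\left(V{\left(2 \right)} - -77,-500 \right)} = 80009 + 2 \left(0 - -77\right) \left(98 + \left(0 - -77\right) - -500\right) = 80009 + 2 \left(0 + 77\right) \left(98 + \left(0 + 77\right) + 500\right) = 80009 + 2 \cdot 77 \left(98 + 77 + 500\right) = 80009 + 2 \cdot 77 \cdot 675 = 80009 + 103950 = 183959$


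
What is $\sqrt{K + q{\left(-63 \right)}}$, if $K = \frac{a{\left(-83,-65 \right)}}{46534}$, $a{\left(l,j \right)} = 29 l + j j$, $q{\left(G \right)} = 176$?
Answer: $\frac{\sqrt{95299328567}}{23267} \approx 13.268$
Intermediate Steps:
$a{\left(l,j \right)} = j^{2} + 29 l$ ($a{\left(l,j \right)} = 29 l + j^{2} = j^{2} + 29 l$)
$K = \frac{909}{23267}$ ($K = \frac{\left(-65\right)^{2} + 29 \left(-83\right)}{46534} = \left(4225 - 2407\right) \frac{1}{46534} = 1818 \cdot \frac{1}{46534} = \frac{909}{23267} \approx 0.039068$)
$\sqrt{K + q{\left(-63 \right)}} = \sqrt{\frac{909}{23267} + 176} = \sqrt{\frac{4095901}{23267}} = \frac{\sqrt{95299328567}}{23267}$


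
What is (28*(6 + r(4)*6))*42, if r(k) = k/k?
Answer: 14112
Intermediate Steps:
r(k) = 1
(28*(6 + r(4)*6))*42 = (28*(6 + 1*6))*42 = (28*(6 + 6))*42 = (28*12)*42 = 336*42 = 14112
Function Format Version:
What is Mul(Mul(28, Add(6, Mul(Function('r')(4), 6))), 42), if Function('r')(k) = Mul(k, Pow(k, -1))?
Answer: 14112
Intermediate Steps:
Function('r')(k) = 1
Mul(Mul(28, Add(6, Mul(Function('r')(4), 6))), 42) = Mul(Mul(28, Add(6, Mul(1, 6))), 42) = Mul(Mul(28, Add(6, 6)), 42) = Mul(Mul(28, 12), 42) = Mul(336, 42) = 14112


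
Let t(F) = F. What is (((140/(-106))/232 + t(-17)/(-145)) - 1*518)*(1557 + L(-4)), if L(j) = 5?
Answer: -12433434871/15370 ≈ -8.0894e+5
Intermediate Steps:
(((140/(-106))/232 + t(-17)/(-145)) - 1*518)*(1557 + L(-4)) = (((140/(-106))/232 - 17/(-145)) - 1*518)*(1557 + 5) = (((140*(-1/106))*(1/232) - 17*(-1/145)) - 518)*1562 = ((-70/53*1/232 + 17/145) - 518)*1562 = ((-35/6148 + 17/145) - 518)*1562 = (3429/30740 - 518)*1562 = -15919891/30740*1562 = -12433434871/15370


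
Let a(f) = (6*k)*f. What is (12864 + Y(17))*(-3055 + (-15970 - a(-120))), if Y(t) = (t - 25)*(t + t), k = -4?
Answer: -275827760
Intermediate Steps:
Y(t) = 2*t*(-25 + t) (Y(t) = (-25 + t)*(2*t) = 2*t*(-25 + t))
a(f) = -24*f (a(f) = (6*(-4))*f = -24*f)
(12864 + Y(17))*(-3055 + (-15970 - a(-120))) = (12864 + 2*17*(-25 + 17))*(-3055 + (-15970 - (-24)*(-120))) = (12864 + 2*17*(-8))*(-3055 + (-15970 - 1*2880)) = (12864 - 272)*(-3055 + (-15970 - 2880)) = 12592*(-3055 - 18850) = 12592*(-21905) = -275827760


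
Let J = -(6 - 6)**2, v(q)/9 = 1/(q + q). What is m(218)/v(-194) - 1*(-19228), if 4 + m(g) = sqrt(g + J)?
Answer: 174604/9 - 388*sqrt(218)/9 ≈ 18764.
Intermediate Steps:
v(q) = 9/(2*q) (v(q) = 9/(q + q) = 9/((2*q)) = 9*(1/(2*q)) = 9/(2*q))
J = 0 (J = -1*0**2 = -1*0 = 0)
m(g) = -4 + sqrt(g) (m(g) = -4 + sqrt(g + 0) = -4 + sqrt(g))
m(218)/v(-194) - 1*(-19228) = (-4 + sqrt(218))/(((9/2)/(-194))) - 1*(-19228) = (-4 + sqrt(218))/(((9/2)*(-1/194))) + 19228 = (-4 + sqrt(218))/(-9/388) + 19228 = (-4 + sqrt(218))*(-388/9) + 19228 = (1552/9 - 388*sqrt(218)/9) + 19228 = 174604/9 - 388*sqrt(218)/9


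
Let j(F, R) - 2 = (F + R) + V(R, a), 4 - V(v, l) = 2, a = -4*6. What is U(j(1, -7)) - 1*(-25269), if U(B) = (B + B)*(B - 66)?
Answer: 25541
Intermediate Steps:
a = -24
V(v, l) = 2 (V(v, l) = 4 - 1*2 = 4 - 2 = 2)
j(F, R) = 4 + F + R (j(F, R) = 2 + ((F + R) + 2) = 2 + (2 + F + R) = 4 + F + R)
U(B) = 2*B*(-66 + B) (U(B) = (2*B)*(-66 + B) = 2*B*(-66 + B))
U(j(1, -7)) - 1*(-25269) = 2*(4 + 1 - 7)*(-66 + (4 + 1 - 7)) - 1*(-25269) = 2*(-2)*(-66 - 2) + 25269 = 2*(-2)*(-68) + 25269 = 272 + 25269 = 25541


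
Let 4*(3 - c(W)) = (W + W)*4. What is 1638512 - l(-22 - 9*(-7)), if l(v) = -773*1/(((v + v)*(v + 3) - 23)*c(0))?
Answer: 17622197333/10755 ≈ 1.6385e+6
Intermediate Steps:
c(W) = 3 - 2*W (c(W) = 3 - (W + W)*4/4 = 3 - 2*W*4/4 = 3 - 2*W)
l(v) = -773/(-69 + 6*v*(3 + v)) (l(v) = -773*1/((3 - 2*0)*((v + v)*(v + 3) - 23)) = -773*1/((3 + 0)*((2*v)*(3 + v) - 23)) = -773*1/(3*(2*v*(3 + v) - 23)) = -773*1/(3*(-23 + 2*v*(3 + v))) = -773/(-69 + 6*v*(3 + v)))
1638512 - l(-22 - 9*(-7)) = 1638512 - (-773)/(-69 + 6*(-22 - 9*(-7))² + 18*(-22 - 9*(-7))) = 1638512 - (-773)/(-69 + 6*(-22 + 63)² + 18*(-22 + 63)) = 1638512 - (-773)/(-69 + 6*41² + 18*41) = 1638512 - (-773)/(-69 + 6*1681 + 738) = 1638512 - (-773)/(-69 + 10086 + 738) = 1638512 - (-773)/10755 = 1638512 - 1*(-773/10755) = 1638512 + 773/10755 = 17622197333/10755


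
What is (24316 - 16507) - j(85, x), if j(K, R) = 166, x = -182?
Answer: 7643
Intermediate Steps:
(24316 - 16507) - j(85, x) = (24316 - 16507) - 1*166 = 7809 - 166 = 7643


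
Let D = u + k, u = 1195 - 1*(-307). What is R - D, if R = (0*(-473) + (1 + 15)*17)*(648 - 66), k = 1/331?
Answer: 51901461/331 ≈ 1.5680e+5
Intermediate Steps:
u = 1502 (u = 1195 + 307 = 1502)
k = 1/331 ≈ 0.0030211
R = 158304 (R = (0 + 16*17)*582 = (0 + 272)*582 = 272*582 = 158304)
D = 497163/331 (D = 1502 + 1/331 = 497163/331 ≈ 1502.0)
R - D = 158304 - 1*497163/331 = 158304 - 497163/331 = 51901461/331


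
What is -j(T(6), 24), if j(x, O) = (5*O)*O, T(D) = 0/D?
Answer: -2880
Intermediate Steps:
T(D) = 0
j(x, O) = 5*O²
-j(T(6), 24) = -5*24² = -5*576 = -1*2880 = -2880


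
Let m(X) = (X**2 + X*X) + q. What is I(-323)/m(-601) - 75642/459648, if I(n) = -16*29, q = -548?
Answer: -24169205/146295744 ≈ -0.16521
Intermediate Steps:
I(n) = -464
m(X) = -548 + 2*X**2 (m(X) = (X**2 + X*X) - 548 = (X**2 + X**2) - 548 = 2*X**2 - 548 = -548 + 2*X**2)
I(-323)/m(-601) - 75642/459648 = -464/(-548 + 2*(-601)**2) - 75642/459648 = -464/(-548 + 2*361201) - 75642/459648 = -464/(-548 + 722402) - 1*1801/10944 = -464/721854 - 1801/10944 = -464*1/721854 - 1801/10944 = -232/360927 - 1801/10944 = -24169205/146295744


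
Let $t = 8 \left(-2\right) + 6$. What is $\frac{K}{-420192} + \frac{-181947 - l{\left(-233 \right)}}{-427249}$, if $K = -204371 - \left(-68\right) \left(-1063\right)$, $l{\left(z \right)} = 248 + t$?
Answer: $\frac{194753251615}{179526611808} \approx 1.0848$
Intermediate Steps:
$t = -10$ ($t = -16 + 6 = -10$)
$l{\left(z \right)} = 238$ ($l{\left(z \right)} = 248 - 10 = 238$)
$K = -276655$ ($K = -204371 - 72284 = -276655$)
$\frac{K}{-420192} + \frac{-181947 - l{\left(-233 \right)}}{-427249} = - \frac{276655}{-420192} + \frac{-181947 - 238}{-427249} = \left(-276655\right) \left(- \frac{1}{420192}\right) + \left(-181947 - 238\right) \left(- \frac{1}{427249}\right) = \frac{276655}{420192} - - \frac{182185}{427249} = \frac{276655}{420192} + \frac{182185}{427249} = \frac{194753251615}{179526611808}$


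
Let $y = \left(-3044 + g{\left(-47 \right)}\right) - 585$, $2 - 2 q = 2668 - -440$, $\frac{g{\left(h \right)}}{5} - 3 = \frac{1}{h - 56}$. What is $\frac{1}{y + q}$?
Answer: $- \frac{103}{532206} \approx -0.00019353$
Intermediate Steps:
$g{\left(h \right)} = 15 + \frac{5}{-56 + h}$ ($g{\left(h \right)} = 15 + \frac{5}{h - 56} = 15 + \frac{5}{-56 + h}$)
$q = -1553$ ($q = 1 - \frac{2668 - -440}{2} = 1 - \frac{2668 + 440}{2} = 1 - 1554 = -1553$)
$y = - \frac{372247}{103}$ ($y = \left(-3044 + \frac{5 \left(-167 + 3 \left(-47\right)\right)}{-56 - 47}\right) - 585 = \left(-3044 + \frac{5 \left(-167 - 141\right)}{-103}\right) - 585 = \left(-3044 + 5 \left(- \frac{1}{103}\right) \left(-308\right)\right) - 585 = \left(-3044 + \frac{1540}{103}\right) - 585 = - \frac{311992}{103} - 585 = - \frac{372247}{103} \approx -3614.0$)
$\frac{1}{y + q} = \frac{1}{- \frac{372247}{103} - 1553} = \frac{1}{- \frac{532206}{103}} = - \frac{103}{532206}$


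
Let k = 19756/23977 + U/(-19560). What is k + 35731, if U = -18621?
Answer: 5586106293599/156330040 ≈ 35733.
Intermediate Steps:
k = 277634359/156330040 (k = 19756/23977 - 18621/(-19560) = 19756*(1/23977) - 18621*(-1/19560) = 19756/23977 + 6207/6520 = 277634359/156330040 ≈ 1.7759)
k + 35731 = 277634359/156330040 + 35731 = 5586106293599/156330040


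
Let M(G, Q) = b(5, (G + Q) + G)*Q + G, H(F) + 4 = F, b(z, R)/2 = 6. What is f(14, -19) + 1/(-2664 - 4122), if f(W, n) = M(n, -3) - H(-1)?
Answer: -339301/6786 ≈ -50.000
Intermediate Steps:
b(z, R) = 12 (b(z, R) = 2*6 = 12)
H(F) = -4 + F
M(G, Q) = G + 12*Q (M(G, Q) = 12*Q + G = G + 12*Q)
f(W, n) = -31 + n (f(W, n) = (n + 12*(-3)) - (-4 - 1) = (n - 36) - 1*(-5) = (-36 + n) + 5 = -31 + n)
f(14, -19) + 1/(-2664 - 4122) = (-31 - 19) + 1/(-2664 - 4122) = -50 + 1/(-6786) = -50 - 1/6786 = -339301/6786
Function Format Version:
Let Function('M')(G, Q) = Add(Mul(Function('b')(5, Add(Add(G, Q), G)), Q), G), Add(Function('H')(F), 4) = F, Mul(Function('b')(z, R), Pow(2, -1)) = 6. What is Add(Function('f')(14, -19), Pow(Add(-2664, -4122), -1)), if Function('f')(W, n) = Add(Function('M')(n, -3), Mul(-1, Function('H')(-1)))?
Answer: Rational(-339301, 6786) ≈ -50.000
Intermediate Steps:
Function('b')(z, R) = 12 (Function('b')(z, R) = Mul(2, 6) = 12)
Function('H')(F) = Add(-4, F)
Function('M')(G, Q) = Add(G, Mul(12, Q)) (Function('M')(G, Q) = Add(Mul(12, Q), G) = Add(G, Mul(12, Q)))
Function('f')(W, n) = Add(-31, n) (Function('f')(W, n) = Add(Add(n, Mul(12, -3)), Mul(-1, Add(-4, -1))) = Add(Add(n, -36), Mul(-1, -5)) = Add(Add(-36, n), 5) = Add(-31, n))
Add(Function('f')(14, -19), Pow(Add(-2664, -4122), -1)) = Add(Add(-31, -19), Pow(Add(-2664, -4122), -1)) = Add(-50, Pow(-6786, -1)) = Add(-50, Rational(-1, 6786)) = Rational(-339301, 6786)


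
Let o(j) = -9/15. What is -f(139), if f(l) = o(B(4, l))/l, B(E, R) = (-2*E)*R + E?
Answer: 3/695 ≈ 0.0043165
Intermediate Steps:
B(E, R) = E - 2*E*R (B(E, R) = -2*E*R + E = E - 2*E*R)
o(j) = -⅗ (o(j) = -9*1/15 = -⅗)
f(l) = -3/(5*l)
-f(139) = -(-3)/(5*139) = -1*(-3/695) = 3/695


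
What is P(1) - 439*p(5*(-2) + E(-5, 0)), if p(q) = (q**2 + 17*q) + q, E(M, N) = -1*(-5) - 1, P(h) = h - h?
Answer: 31608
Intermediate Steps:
P(h) = 0
E(M, N) = 4 (E(M, N) = 5 - 1 = 4)
p(q) = q**2 + 18*q
P(1) - 439*p(5*(-2) + E(-5, 0)) = 0 - 439*(5*(-2) + 4)*(18 + (5*(-2) + 4)) = 0 - 439*(-10 + 4)*(18 + (-10 + 4)) = 0 - (-2634)*(18 - 6) = 0 - (-2634)*12 = 0 - 439*(-72) = 0 + 31608 = 31608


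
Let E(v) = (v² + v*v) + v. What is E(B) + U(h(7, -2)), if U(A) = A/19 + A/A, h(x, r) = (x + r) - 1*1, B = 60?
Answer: 137963/19 ≈ 7261.2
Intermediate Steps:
h(x, r) = -1 + r + x (h(x, r) = (r + x) - 1 = -1 + r + x)
U(A) = 1 + A/19 (U(A) = A*(1/19) + 1 = A/19 + 1 = 1 + A/19)
E(v) = v + 2*v² (E(v) = (v² + v²) + v = 2*v² + v = v + 2*v²)
E(B) + U(h(7, -2)) = 60*(1 + 2*60) + (1 + (-1 - 2 + 7)/19) = 60*(1 + 120) + (1 + (1/19)*4) = 60*121 + (1 + 4/19) = 7260 + 23/19 = 137963/19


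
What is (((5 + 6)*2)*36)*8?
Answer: 6336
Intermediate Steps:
(((5 + 6)*2)*36)*8 = ((11*2)*36)*8 = (22*36)*8 = 792*8 = 6336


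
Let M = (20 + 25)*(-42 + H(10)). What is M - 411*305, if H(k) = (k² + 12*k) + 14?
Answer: -116715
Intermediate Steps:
H(k) = 14 + k² + 12*k
M = 8640 (M = (20 + 25)*(-42 + (14 + 10² + 12*10)) = 45*(-42 + (14 + 100 + 120)) = 45*(-42 + 234) = 45*192 = 8640)
M - 411*305 = 8640 - 411*305 = 8640 - 125355 = -116715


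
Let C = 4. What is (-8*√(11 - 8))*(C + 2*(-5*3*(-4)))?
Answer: -992*√3 ≈ -1718.2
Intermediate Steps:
(-8*√(11 - 8))*(C + 2*(-5*3*(-4))) = (-8*√(11 - 8))*(4 + 2*(-5*3*(-4))) = (-8*√3)*(4 + 2*(-15*(-4))) = (-8*√3)*(4 + 2*60) = (-8*√3)*(4 + 120) = -8*√3*124 = -992*√3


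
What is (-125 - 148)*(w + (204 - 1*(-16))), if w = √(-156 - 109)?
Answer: -60060 - 273*I*√265 ≈ -60060.0 - 4444.1*I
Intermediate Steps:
w = I*√265 (w = √(-265) = I*√265 ≈ 16.279*I)
(-125 - 148)*(w + (204 - 1*(-16))) = (-125 - 148)*(I*√265 + (204 - 1*(-16))) = -273*(I*√265 + (204 + 16)) = -273*(I*√265 + 220) = -273*(220 + I*√265) = -60060 - 273*I*√265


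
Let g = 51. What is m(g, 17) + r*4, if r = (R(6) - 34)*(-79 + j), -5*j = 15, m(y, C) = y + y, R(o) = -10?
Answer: 14534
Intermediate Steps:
m(y, C) = 2*y
j = -3 (j = -⅕*15 = -3)
r = 3608 (r = (-10 - 34)*(-79 - 3) = -44*(-82) = 3608)
m(g, 17) + r*4 = 2*51 + 3608*4 = 102 + 14432 = 14534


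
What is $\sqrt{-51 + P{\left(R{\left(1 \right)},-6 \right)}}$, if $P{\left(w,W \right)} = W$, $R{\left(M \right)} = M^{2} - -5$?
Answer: $i \sqrt{57} \approx 7.5498 i$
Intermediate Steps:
$R{\left(M \right)} = 5 + M^{2}$ ($R{\left(M \right)} = M^{2} + 5 = 5 + M^{2}$)
$\sqrt{-51 + P{\left(R{\left(1 \right)},-6 \right)}} = \sqrt{-51 - 6} = \sqrt{-57} = i \sqrt{57}$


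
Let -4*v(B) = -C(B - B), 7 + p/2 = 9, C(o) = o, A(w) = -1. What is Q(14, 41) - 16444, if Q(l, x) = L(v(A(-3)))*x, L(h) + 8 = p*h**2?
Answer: -16772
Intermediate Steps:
p = 4 (p = -14 + 2*9 = -14 + 18 = 4)
v(B) = 0 (v(B) = -(-1)*(B - B)/4 = -(-1)*0/4 = -1/4*0 = 0)
L(h) = -8 + 4*h**2
Q(l, x) = -8*x (Q(l, x) = (-8 + 4*0**2)*x = (-8 + 4*0)*x = (-8 + 0)*x = -8*x)
Q(14, 41) - 16444 = -8*41 - 16444 = -328 - 16444 = -16772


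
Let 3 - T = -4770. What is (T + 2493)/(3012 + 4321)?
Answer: 7266/7333 ≈ 0.99086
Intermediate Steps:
T = 4773 (T = 3 - 1*(-4770) = 3 + 4770 = 4773)
(T + 2493)/(3012 + 4321) = (4773 + 2493)/(3012 + 4321) = 7266/7333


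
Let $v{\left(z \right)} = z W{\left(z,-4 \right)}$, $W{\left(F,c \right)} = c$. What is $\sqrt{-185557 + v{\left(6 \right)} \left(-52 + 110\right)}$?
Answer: $i \sqrt{186949} \approx 432.38 i$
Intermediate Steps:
$v{\left(z \right)} = - 4 z$ ($v{\left(z \right)} = z \left(-4\right) = - 4 z$)
$\sqrt{-185557 + v{\left(6 \right)} \left(-52 + 110\right)} = \sqrt{-185557 + \left(-4\right) 6 \left(-52 + 110\right)} = \sqrt{-185557 - 1392} = \sqrt{-186949} = i \sqrt{186949}$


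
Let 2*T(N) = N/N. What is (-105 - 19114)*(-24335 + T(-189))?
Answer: 935369511/2 ≈ 4.6768e+8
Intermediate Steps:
T(N) = 1/2 (T(N) = (N/N)/2 = (1/2)*1 = 1/2)
(-105 - 19114)*(-24335 + T(-189)) = (-105 - 19114)*(-24335 + 1/2) = -19219*(-48669/2) = 935369511/2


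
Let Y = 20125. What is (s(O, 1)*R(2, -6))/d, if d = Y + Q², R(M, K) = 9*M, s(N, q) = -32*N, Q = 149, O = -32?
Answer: 9216/21163 ≈ 0.43548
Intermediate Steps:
d = 42326 (d = 20125 + 149² = 20125 + 22201 = 42326)
(s(O, 1)*R(2, -6))/d = ((-32*(-32))*(9*2))/42326 = (1024*18)*(1/42326) = 18432*(1/42326) = 9216/21163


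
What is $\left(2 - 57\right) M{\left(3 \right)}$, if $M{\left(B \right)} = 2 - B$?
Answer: $55$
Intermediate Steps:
$\left(2 - 57\right) M{\left(3 \right)} = \left(2 - 57\right) \left(2 - 3\right) = - 55 \left(2 - 3\right) = \left(-55\right) \left(-1\right) = 55$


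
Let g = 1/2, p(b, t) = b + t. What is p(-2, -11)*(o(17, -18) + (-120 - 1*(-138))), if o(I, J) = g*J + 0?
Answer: -117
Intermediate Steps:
g = 1/2 ≈ 0.50000
o(I, J) = J/2 (o(I, J) = J/2 + 0 = J/2)
p(-2, -11)*(o(17, -18) + (-120 - 1*(-138))) = (-2 - 11)*((1/2)*(-18) + (-120 - 1*(-138))) = -13*(-9 + (-120 + 138)) = -13*(-9 + 18) = -13*9 = -117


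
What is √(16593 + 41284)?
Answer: √57877 ≈ 240.58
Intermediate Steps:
√(16593 + 41284) = √57877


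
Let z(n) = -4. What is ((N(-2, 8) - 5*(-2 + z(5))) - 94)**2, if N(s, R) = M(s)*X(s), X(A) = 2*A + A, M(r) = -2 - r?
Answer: 4096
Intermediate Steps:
X(A) = 3*A
N(s, R) = 3*s*(-2 - s) (N(s, R) = (-2 - s)*(3*s) = 3*s*(-2 - s))
((N(-2, 8) - 5*(-2 + z(5))) - 94)**2 = ((-3*(-2)*(2 - 2) - 5*(-2 - 4)) - 94)**2 = ((-3*(-2)*0 - 5*(-6)) - 94)**2 = ((0 + 30) - 94)**2 = (30 - 94)**2 = (-64)**2 = 4096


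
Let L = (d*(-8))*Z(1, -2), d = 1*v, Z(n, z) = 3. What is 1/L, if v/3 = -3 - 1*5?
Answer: 1/576 ≈ 0.0017361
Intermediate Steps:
v = -24 (v = 3*(-3 - 1*5) = 3*(-3 - 5) = 3*(-8) = -24)
d = -24 (d = 1*(-24) = -24)
L = 576 (L = -24*(-8)*3 = 192*3 = 576)
1/L = 1/576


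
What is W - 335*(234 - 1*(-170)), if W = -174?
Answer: -135514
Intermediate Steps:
W - 335*(234 - 1*(-170)) = -174 - 335*(234 - 1*(-170)) = -174 - 335*(234 + 170) = -174 - 335*404 = -174 - 135340 = -135514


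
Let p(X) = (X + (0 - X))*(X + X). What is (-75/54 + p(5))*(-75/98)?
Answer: 625/588 ≈ 1.0629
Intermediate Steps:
p(X) = 0 (p(X) = (X - X)*(2*X) = 0*(2*X) = 0)
(-75/54 + p(5))*(-75/98) = (-75/54 + 0)*(-75/98) = (-75*1/54 + 0)*(-75*1/98) = (-25/18 + 0)*(-75/98) = -25/18*(-75/98) = 625/588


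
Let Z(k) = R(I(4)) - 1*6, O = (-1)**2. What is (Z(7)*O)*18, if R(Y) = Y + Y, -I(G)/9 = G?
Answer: -1404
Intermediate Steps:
I(G) = -9*G
O = 1
R(Y) = 2*Y
Z(k) = -78 (Z(k) = 2*(-9*4) - 1*6 = 2*(-36) - 6 = -72 - 6 = -78)
(Z(7)*O)*18 = -78*1*18 = -78*18 = -1404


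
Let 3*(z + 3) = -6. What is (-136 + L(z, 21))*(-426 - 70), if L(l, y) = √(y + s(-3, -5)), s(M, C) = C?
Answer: 65472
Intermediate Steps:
z = -5 (z = -3 + (⅓)*(-6) = -3 - 2 = -5)
L(l, y) = √(-5 + y) (L(l, y) = √(y - 5) = √(-5 + y))
(-136 + L(z, 21))*(-426 - 70) = (-136 + √(-5 + 21))*(-426 - 70) = (-136 + √16)*(-496) = (-136 + 4)*(-496) = -132*(-496) = 65472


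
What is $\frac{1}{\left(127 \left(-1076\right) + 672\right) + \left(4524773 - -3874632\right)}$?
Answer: $\frac{1}{8263425} \approx 1.2102 \cdot 10^{-7}$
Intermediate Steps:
$\frac{1}{\left(127 \left(-1076\right) + 672\right) + \left(4524773 - -3874632\right)} = \frac{1}{\left(-136652 + 672\right) + \left(4524773 + 3874632\right)} = \frac{1}{-135980 + 8399405} = \frac{1}{8263425}$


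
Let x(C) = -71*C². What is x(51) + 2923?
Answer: -181748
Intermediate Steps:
x(51) + 2923 = -71*51² + 2923 = -71*2601 + 2923 = -184671 + 2923 = -181748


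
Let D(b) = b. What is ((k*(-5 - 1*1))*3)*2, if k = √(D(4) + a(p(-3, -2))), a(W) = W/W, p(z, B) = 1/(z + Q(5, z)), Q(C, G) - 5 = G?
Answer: -36*√5 ≈ -80.498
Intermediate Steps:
Q(C, G) = 5 + G
p(z, B) = 1/(5 + 2*z) (p(z, B) = 1/(z + (5 + z)) = 1/(5 + 2*z))
a(W) = 1
k = √5 (k = √(4 + 1) = √5 ≈ 2.2361)
((k*(-5 - 1*1))*3)*2 = ((√5*(-5 - 1*1))*3)*2 = ((√5*(-5 - 1))*3)*2 = ((√5*(-6))*3)*2 = (-6*√5*3)*2 = -18*√5*2 = -36*√5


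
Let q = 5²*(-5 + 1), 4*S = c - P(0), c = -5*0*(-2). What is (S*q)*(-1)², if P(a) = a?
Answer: 0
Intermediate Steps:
c = 0 (c = 0*(-2) = 0)
S = 0 (S = (0 - 1*0)/4 = (0 + 0)/4 = (¼)*0 = 0)
q = -100 (q = 25*(-4) = -100)
(S*q)*(-1)² = (0*(-100))*(-1)² = 0*1 = 0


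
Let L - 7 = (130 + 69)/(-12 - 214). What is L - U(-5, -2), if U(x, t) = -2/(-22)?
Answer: 14987/2486 ≈ 6.0286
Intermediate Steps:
U(x, t) = 1/11 (U(x, t) = -2*(-1/22) = 1/11)
L = 1383/226 (L = 7 + (130 + 69)/(-12 - 214) = 7 + 199/(-226) = 7 + 199*(-1/226) = 7 - 199/226 = 1383/226 ≈ 6.1195)
L - U(-5, -2) = 1383/226 - 1*1/11 = 1383/226 - 1/11 = 14987/2486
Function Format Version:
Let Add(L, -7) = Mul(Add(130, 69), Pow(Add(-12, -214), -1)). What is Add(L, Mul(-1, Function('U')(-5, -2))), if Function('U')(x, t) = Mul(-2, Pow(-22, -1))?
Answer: Rational(14987, 2486) ≈ 6.0286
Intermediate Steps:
Function('U')(x, t) = Rational(1, 11) (Function('U')(x, t) = Mul(-2, Rational(-1, 22)) = Rational(1, 11))
L = Rational(1383, 226) (L = Add(7, Mul(Add(130, 69), Pow(Add(-12, -214), -1))) = Add(7, Mul(199, Pow(-226, -1))) = Add(7, Mul(199, Rational(-1, 226))) = Add(7, Rational(-199, 226)) = Rational(1383, 226) ≈ 6.1195)
Add(L, Mul(-1, Function('U')(-5, -2))) = Add(Rational(1383, 226), Mul(-1, Rational(1, 11))) = Add(Rational(1383, 226), Rational(-1, 11)) = Rational(14987, 2486)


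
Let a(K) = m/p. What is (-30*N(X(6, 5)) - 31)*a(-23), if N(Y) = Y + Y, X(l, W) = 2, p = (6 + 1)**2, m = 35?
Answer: -755/7 ≈ -107.86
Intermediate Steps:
p = 49 (p = 7**2 = 49)
N(Y) = 2*Y
a(K) = 5/7 (a(K) = 35/49 = 35*(1/49) = 5/7)
(-30*N(X(6, 5)) - 31)*a(-23) = (-60*2 - 31)*(5/7) = (-30*4 - 31)*(5/7) = (-120 - 31)*(5/7) = -151*5/7 = -755/7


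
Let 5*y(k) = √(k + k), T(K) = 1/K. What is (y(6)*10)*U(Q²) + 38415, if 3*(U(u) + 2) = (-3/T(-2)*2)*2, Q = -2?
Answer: 38415 + 24*√3 ≈ 38457.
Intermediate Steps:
y(k) = √2*√k/5 (y(k) = √(k + k)/5 = √(2*k)/5 = (√2*√k)/5 = √2*√k/5)
U(u) = 6 (U(u) = -2 + ((-3/(1/(-2))*2)*2)/3 = -2 + ((-3/(-½)*2)*2)/3 = -2 + ((-3*(-2)*2)*2)/3 = -2 + ((6*2)*2)/3 = -2 + (12*2)/3 = -2 + (⅓)*24 = -2 + 8 = 6)
(y(6)*10)*U(Q²) + 38415 = ((√2*√6/5)*10)*6 + 38415 = ((2*√3/5)*10)*6 + 38415 = (4*√3)*6 + 38415 = 24*√3 + 38415 = 38415 + 24*√3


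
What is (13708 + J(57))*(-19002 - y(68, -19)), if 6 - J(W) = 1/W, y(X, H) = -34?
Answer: -14827228696/57 ≈ -2.6013e+8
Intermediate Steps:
J(W) = 6 - 1/W
(13708 + J(57))*(-19002 - y(68, -19)) = (13708 + (6 - 1/57))*(-19002 - 1*(-34)) = (13708 + (6 - 1*1/57))*(-19002 + 34) = (13708 + (6 - 1/57))*(-18968) = (13708 + 341/57)*(-18968) = (781697/57)*(-18968) = -14827228696/57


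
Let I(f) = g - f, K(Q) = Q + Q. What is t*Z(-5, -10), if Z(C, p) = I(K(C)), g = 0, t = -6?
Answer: -60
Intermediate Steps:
K(Q) = 2*Q
I(f) = -f (I(f) = 0 - f = -f)
Z(C, p) = -2*C
t*Z(-5, -10) = -(-12)*(-5) = -6*10 = -60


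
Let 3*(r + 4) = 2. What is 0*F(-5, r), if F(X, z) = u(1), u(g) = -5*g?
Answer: 0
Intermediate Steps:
r = -10/3 (r = -4 + (1/3)*2 = -4 + 2/3 = -10/3 ≈ -3.3333)
F(X, z) = -5 (F(X, z) = -5*1 = -5)
0*F(-5, r) = 0*(-5) = 0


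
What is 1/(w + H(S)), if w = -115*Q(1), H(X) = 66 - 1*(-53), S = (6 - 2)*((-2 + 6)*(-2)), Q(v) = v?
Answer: ¼ ≈ 0.25000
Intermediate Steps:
S = -32 (S = 4*(4*(-2)) = 4*(-8) = -32)
H(X) = 119 (H(X) = 66 + 53 = 119)
w = -115 (w = -115*1 = -115)
1/(w + H(S)) = 1/(-115 + 119) = 1/4 = ¼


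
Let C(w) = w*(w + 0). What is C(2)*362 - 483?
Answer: 965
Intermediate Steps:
C(w) = w² (C(w) = w*w = w²)
C(2)*362 - 483 = 2²*362 - 483 = 4*362 - 483 = 1448 - 483 = 965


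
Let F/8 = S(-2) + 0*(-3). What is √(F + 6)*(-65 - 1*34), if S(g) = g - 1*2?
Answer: -99*I*√26 ≈ -504.8*I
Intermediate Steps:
S(g) = -2 + g (S(g) = g - 2 = -2 + g)
F = -32 (F = 8*((-2 - 2) + 0*(-3)) = 8*(-4 + 0) = 8*(-4) = -32)
√(F + 6)*(-65 - 1*34) = √(-32 + 6)*(-65 - 1*34) = √(-26)*(-65 - 34) = (I*√26)*(-99) = -99*I*√26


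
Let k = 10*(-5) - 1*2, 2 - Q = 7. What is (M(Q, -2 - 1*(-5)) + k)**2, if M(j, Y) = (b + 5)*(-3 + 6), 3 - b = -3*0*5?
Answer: 784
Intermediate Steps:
Q = -5 (Q = 2 - 1*7 = 2 - 7 = -5)
b = 3 (b = 3 - (-3*0)*5 = 3 - 0*5 = 3 - 1*0 = 3 + 0 = 3)
M(j, Y) = 24 (M(j, Y) = (3 + 5)*(-3 + 6) = 8*3 = 24)
k = -52 (k = -50 - 2 = -52)
(M(Q, -2 - 1*(-5)) + k)**2 = (24 - 52)**2 = (-28)**2 = 784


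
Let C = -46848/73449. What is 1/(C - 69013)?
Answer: -24483/1689660895 ≈ -1.4490e-5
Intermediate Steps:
C = -15616/24483 (C = -46848*1/73449 = -15616/24483 ≈ -0.63783)
1/(C - 69013) = 1/(-15616/24483 - 69013) = 1/(-1689660895/24483) = -24483/1689660895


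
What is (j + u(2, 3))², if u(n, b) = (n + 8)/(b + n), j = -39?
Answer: 1369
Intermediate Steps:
u(n, b) = (8 + n)/(b + n)
(j + u(2, 3))² = (-39 + (8 + 2)/(3 + 2))² = (-39 + 10/5)² = (-39 + (⅕)*10)² = (-39 + 2)² = (-37)² = 1369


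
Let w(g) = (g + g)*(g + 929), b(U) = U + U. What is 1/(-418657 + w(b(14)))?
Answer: -1/365065 ≈ -2.7392e-6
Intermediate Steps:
b(U) = 2*U
w(g) = 2*g*(929 + g) (w(g) = (2*g)*(929 + g) = 2*g*(929 + g))
1/(-418657 + w(b(14))) = 1/(-418657 + 2*(2*14)*(929 + 2*14)) = 1/(-418657 + 2*28*(929 + 28)) = 1/(-418657 + 2*28*957) = 1/(-418657 + 53592) = 1/(-365065) = -1/365065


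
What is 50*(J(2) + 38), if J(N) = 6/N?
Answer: 2050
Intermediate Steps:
50*(J(2) + 38) = 50*(6/2 + 38) = 50*(6*(½) + 38) = 50*(3 + 38) = 50*41 = 2050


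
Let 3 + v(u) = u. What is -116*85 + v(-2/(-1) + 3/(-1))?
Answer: -9864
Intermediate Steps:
v(u) = -3 + u
-116*85 + v(-2/(-1) + 3/(-1)) = -116*85 + (-3 + (-2/(-1) + 3/(-1))) = -9860 + (-3 + (-2*(-1) + 3*(-1))) = -9860 + (-3 + (2 - 3)) = -9860 + (-3 - 1) = -9860 - 4 = -9864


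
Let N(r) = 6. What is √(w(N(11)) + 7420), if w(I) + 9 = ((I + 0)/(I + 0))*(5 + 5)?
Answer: √7421 ≈ 86.145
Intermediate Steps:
w(I) = 1 (w(I) = -9 + ((I + 0)/(I + 0))*(5 + 5) = -9 + (I/I)*10 = -9 + 1*10 = -9 + 10 = 1)
√(w(N(11)) + 7420) = √(1 + 7420) = √7421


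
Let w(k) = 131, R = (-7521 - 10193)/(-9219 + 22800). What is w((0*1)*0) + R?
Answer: 1761397/13581 ≈ 129.70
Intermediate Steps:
R = -17714/13581 ≈ -1.3043
w((0*1)*0) + R = 131 - 17714/13581 = 1761397/13581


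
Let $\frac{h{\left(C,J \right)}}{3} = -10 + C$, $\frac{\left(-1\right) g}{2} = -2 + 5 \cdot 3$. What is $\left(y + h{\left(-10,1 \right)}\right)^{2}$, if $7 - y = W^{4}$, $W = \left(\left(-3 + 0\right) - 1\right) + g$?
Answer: $656185862809$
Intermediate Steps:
$g = -26$ ($g = - 2 \left(-2 + 5 \cdot 3\right) = - 2 \left(-2 + 15\right) = \left(-2\right) 13 = -26$)
$W = -30$ ($W = \left(\left(-3 + 0\right) - 1\right) - 26 = \left(-3 - 1\right) - 26 = -4 - 26 = -30$)
$h{\left(C,J \right)} = -30 + 3 C$ ($h{\left(C,J \right)} = 3 \left(-10 + C\right) = -30 + 3 C$)
$y = -809993$ ($y = 7 - \left(-30\right)^{4} = 7 - 810000 = -809993$)
$\left(y + h{\left(-10,1 \right)}\right)^{2} = \left(-809993 + \left(-30 + 3 \left(-10\right)\right)\right)^{2} = \left(-809993 - 60\right)^{2} = \left(-810053\right)^{2} = 656185862809$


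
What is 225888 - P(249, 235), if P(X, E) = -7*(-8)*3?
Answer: 225720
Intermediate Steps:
P(X, E) = 168 (P(X, E) = 56*3 = 168)
225888 - P(249, 235) = 225888 - 1*168 = 225888 - 168 = 225720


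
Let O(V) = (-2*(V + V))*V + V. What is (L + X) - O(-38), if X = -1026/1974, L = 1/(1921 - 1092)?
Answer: 1585574744/272741 ≈ 5813.5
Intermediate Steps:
L = 1/829 ≈ 0.0012063
X = -171/329 (X = -1026*1/1974 = -171/329 ≈ -0.51976)
O(V) = V - 4*V² (O(V) = (-4*V)*V + V = -4*V² + V = V - 4*V²)
(L + X) - O(-38) = (1/829 - 171/329) - (-38)*(1 - 4*(-38)) = -141430/272741 - (-38)*(1 + 152) = -141430/272741 - (-38)*153 = -141430/272741 - 1*(-5814) = -141430/272741 + 5814 = 1585574744/272741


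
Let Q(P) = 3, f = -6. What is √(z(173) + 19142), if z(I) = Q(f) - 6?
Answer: √19139 ≈ 138.34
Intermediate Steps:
z(I) = -3 (z(I) = 3 - 6 = -3)
√(z(173) + 19142) = √(-3 + 19142) = √19139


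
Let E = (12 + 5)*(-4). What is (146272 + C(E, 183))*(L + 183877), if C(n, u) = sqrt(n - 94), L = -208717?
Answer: -3633396480 - 223560*I*sqrt(2) ≈ -3.6334e+9 - 3.1616e+5*I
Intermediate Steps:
E = -68 (E = 17*(-4) = -68)
C(n, u) = sqrt(-94 + n)
(146272 + C(E, 183))*(L + 183877) = (146272 + sqrt(-94 - 68))*(-208717 + 183877) = (146272 + sqrt(-162))*(-24840) = (146272 + 9*I*sqrt(2))*(-24840) = -3633396480 - 223560*I*sqrt(2)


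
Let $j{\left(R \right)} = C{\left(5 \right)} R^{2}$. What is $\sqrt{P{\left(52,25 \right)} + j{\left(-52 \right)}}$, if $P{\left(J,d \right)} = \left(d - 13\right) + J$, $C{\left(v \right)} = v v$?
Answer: $4 \sqrt{4229} \approx 260.12$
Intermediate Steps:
$C{\left(v \right)} = v^{2}$
$P{\left(J,d \right)} = -13 + J + d$ ($P{\left(J,d \right)} = \left(-13 + d\right) + J = -13 + J + d$)
$j{\left(R \right)} = 25 R^{2}$ ($j{\left(R \right)} = 5^{2} R^{2} = 25 R^{2}$)
$\sqrt{P{\left(52,25 \right)} + j{\left(-52 \right)}} = \sqrt{\left(-13 + 52 + 25\right) + 25 \left(-52\right)^{2}} = \sqrt{64 + 25 \cdot 2704} = \sqrt{64 + 67600} = \sqrt{67664} = 4 \sqrt{4229}$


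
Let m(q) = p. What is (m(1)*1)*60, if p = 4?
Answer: 240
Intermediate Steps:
m(q) = 4
(m(1)*1)*60 = (4*1)*60 = 4*60 = 240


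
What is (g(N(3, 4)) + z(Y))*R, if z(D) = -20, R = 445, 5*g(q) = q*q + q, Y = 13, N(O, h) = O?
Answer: -7832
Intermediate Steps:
g(q) = q/5 + q**2/5 (g(q) = (q*q + q)/5 = (q**2 + q)/5 = (q + q**2)/5 = q/5 + q**2/5)
(g(N(3, 4)) + z(Y))*R = ((1/5)*3*(1 + 3) - 20)*445 = ((1/5)*3*4 - 20)*445 = (12/5 - 20)*445 = -88/5*445 = -7832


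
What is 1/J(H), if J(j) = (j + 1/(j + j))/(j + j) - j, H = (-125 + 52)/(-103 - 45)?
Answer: 788692/815777 ≈ 0.96680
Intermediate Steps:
H = 73/148 (H = -73/(-148) = -73*(-1/148) = 73/148 ≈ 0.49324)
J(j) = -j + (j + 1/(2*j))/(2*j) (J(j) = (j + 1/(2*j))/((2*j)) - j = (j + 1/(2*j))*(1/(2*j)) - j = (j + 1/(2*j))/(2*j) - j = -j + (j + 1/(2*j))/(2*j))
1/J(H) = 1/(½ - 1*73/148 + 1/(4*(73/148)²)) = 1/(½ - 73/148 + (¼)*(21904/5329)) = 1/(½ - 73/148 + 5476/5329) = 1/(815777/788692) = 788692/815777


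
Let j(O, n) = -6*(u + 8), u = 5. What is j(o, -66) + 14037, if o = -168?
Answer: 13959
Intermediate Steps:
j(O, n) = -78 (j(O, n) = -6*(5 + 8) = -6*13 = -78)
j(o, -66) + 14037 = -78 + 14037 = 13959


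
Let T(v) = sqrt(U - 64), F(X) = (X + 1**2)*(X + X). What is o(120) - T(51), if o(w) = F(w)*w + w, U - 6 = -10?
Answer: 3484920 - 2*I*sqrt(17) ≈ 3.4849e+6 - 8.2462*I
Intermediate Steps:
F(X) = 2*X*(1 + X) (F(X) = (X + 1)*(2*X) = (1 + X)*(2*X) = 2*X*(1 + X))
U = -4 (U = 6 - 10 = -4)
o(w) = w + 2*w**2*(1 + w) (o(w) = (2*w*(1 + w))*w + w = 2*w**2*(1 + w) + w = w + 2*w**2*(1 + w))
T(v) = 2*I*sqrt(17) (T(v) = sqrt(-4 - 64) = sqrt(-68) = 2*I*sqrt(17))
o(120) - T(51) = 120*(1 + 2*120*(1 + 120)) - 2*I*sqrt(17) = 120*(1 + 2*120*121) - 2*I*sqrt(17) = 120*(1 + 29040) - 2*I*sqrt(17) = 120*29041 - 2*I*sqrt(17) = 3484920 - 2*I*sqrt(17)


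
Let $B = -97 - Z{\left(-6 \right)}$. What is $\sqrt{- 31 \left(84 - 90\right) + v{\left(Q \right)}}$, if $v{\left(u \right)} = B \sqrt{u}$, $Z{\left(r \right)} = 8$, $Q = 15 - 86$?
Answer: $\sqrt{186 - 105 i \sqrt{71}} \approx 23.346 - 18.948 i$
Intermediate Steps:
$Q = -71$ ($Q = 15 - 86 = -71$)
$B = -105$ ($B = -97 - 8 = -105$)
$v{\left(u \right)} = - 105 \sqrt{u}$
$\sqrt{- 31 \left(84 - 90\right) + v{\left(Q \right)}} = \sqrt{- 31 \left(84 - 90\right) - 105 \sqrt{-71}} = \sqrt{\left(-31\right) \left(-6\right) - 105 i \sqrt{71}} = \sqrt{186 - 105 i \sqrt{71}}$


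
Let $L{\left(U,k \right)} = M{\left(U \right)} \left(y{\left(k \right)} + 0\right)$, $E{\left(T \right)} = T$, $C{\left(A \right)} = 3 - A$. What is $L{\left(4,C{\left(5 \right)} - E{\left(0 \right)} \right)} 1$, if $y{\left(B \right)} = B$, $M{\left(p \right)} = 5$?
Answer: $-10$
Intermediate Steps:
$L{\left(U,k \right)} = 5 k$ ($L{\left(U,k \right)} = 5 \left(k + 0\right) = 5 k$)
$L{\left(4,C{\left(5 \right)} - E{\left(0 \right)} \right)} 1 = 5 \left(\left(3 - 5\right) - 0\right) 1 = 5 \left(\left(3 - 5\right) + 0\right) 1 = 5 \left(-2 + 0\right) 1 = 5 \left(-2\right) 1 = \left(-10\right) 1 = -10$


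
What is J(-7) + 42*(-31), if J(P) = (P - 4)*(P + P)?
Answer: -1148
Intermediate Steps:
J(P) = 2*P*(-4 + P) (J(P) = (-4 + P)*(2*P) = 2*P*(-4 + P))
J(-7) + 42*(-31) = 2*(-7)*(-4 - 7) + 42*(-31) = 2*(-7)*(-11) - 1302 = 154 - 1302 = -1148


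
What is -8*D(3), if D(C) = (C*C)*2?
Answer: -144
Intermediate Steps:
D(C) = 2*C**2 (D(C) = C**2*2 = 2*C**2)
-8*D(3) = -16*3**2 = -16*9 = -8*18 = -144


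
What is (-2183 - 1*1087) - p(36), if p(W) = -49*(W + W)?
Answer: 258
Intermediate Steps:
p(W) = -98*W
(-2183 - 1*1087) - p(36) = (-2183 - 1*1087) - (-98)*36 = (-2183 - 1087) - 1*(-3528) = -3270 + 3528 = 258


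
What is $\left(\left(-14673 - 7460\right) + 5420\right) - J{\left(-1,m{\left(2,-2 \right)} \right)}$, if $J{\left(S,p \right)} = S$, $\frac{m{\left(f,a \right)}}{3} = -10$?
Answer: $-16712$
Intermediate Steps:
$m{\left(f,a \right)} = -30$ ($m{\left(f,a \right)} = 3 \left(-10\right) = -30$)
$\left(\left(-14673 - 7460\right) + 5420\right) - J{\left(-1,m{\left(2,-2 \right)} \right)} = \left(\left(-14673 - 7460\right) + 5420\right) - -1 = \left(-22133 + 5420\right) + 1 = -16713 + 1 = -16712$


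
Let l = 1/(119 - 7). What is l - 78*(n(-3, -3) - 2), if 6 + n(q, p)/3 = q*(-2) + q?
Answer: 96097/112 ≈ 858.01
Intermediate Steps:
n(q, p) = -18 - 3*q (n(q, p) = -18 + 3*(q*(-2) + q) = -18 + 3*(-2*q + q) = -18 + 3*(-q) = -18 - 3*q)
l = 1/112 ≈ 0.0089286
l - 78*(n(-3, -3) - 2) = 1/112 - 78*((-18 - 3*(-3)) - 2) = 1/112 - 78*((-18 + 9) - 2) = 1/112 - 78*(-9 - 2) = 1/112 - 78*(-11) = 1/112 - 26*(-33) = 1/112 + 858 = 96097/112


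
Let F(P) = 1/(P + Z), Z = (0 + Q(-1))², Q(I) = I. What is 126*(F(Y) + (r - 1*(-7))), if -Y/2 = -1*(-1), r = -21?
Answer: -1890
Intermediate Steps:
Z = 1 (Z = (0 - 1)² = (-1)² = 1)
Y = -2 (Y = -(-2)*(-1) = -2*1 = -2)
F(P) = 1/(1 + P) (F(P) = 1/(P + 1) = 1/(1 + P))
126*(F(Y) + (r - 1*(-7))) = 126*(1/(1 - 2) + (-21 - 1*(-7))) = 126*(1/(-1) + (-21 + 7)) = 126*(-1 - 14) = 126*(-15) = -1890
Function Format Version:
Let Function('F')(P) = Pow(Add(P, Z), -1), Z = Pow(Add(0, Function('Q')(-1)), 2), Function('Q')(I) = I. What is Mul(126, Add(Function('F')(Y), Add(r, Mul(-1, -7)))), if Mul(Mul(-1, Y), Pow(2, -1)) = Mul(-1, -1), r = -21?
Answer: -1890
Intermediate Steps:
Z = 1 (Z = Pow(Add(0, -1), 2) = Pow(-1, 2) = 1)
Y = -2 (Y = Mul(-2, Mul(-1, -1)) = Mul(-2, 1) = -2)
Function('F')(P) = Pow(Add(1, P), -1) (Function('F')(P) = Pow(Add(P, 1), -1) = Pow(Add(1, P), -1))
Mul(126, Add(Function('F')(Y), Add(r, Mul(-1, -7)))) = Mul(126, Add(Pow(Add(1, -2), -1), Add(-21, Mul(-1, -7)))) = Mul(126, Add(Pow(-1, -1), Add(-21, 7))) = Mul(126, Add(-1, -14)) = Mul(126, -15) = -1890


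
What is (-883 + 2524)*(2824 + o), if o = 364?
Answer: 5231508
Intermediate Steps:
(-883 + 2524)*(2824 + o) = (-883 + 2524)*(2824 + 364) = 1641*3188 = 5231508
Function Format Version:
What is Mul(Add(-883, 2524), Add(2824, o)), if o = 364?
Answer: 5231508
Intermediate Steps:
Mul(Add(-883, 2524), Add(2824, o)) = Mul(Add(-883, 2524), Add(2824, 364)) = Mul(1641, 3188) = 5231508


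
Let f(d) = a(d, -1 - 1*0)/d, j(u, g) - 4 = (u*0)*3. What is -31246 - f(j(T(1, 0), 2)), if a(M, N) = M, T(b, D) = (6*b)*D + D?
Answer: -31247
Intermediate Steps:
T(b, D) = D + 6*D*b (T(b, D) = 6*D*b + D = D + 6*D*b)
j(u, g) = 4 (j(u, g) = 4 + (u*0)*3 = 4 + 0*3 = 4 + 0 = 4)
f(d) = 1 (f(d) = d/d = 1)
-31246 - f(j(T(1, 0), 2)) = -31246 - 1*1 = -31246 - 1 = -31247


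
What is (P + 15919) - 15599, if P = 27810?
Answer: 28130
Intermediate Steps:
(P + 15919) - 15599 = (27810 + 15919) - 15599 = 43729 - 15599 = 28130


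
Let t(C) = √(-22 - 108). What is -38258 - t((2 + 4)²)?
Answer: -38258 - I*√130 ≈ -38258.0 - 11.402*I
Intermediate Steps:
t(C) = I*√130 (t(C) = √(-130) = I*√130)
-38258 - t((2 + 4)²) = -38258 - I*√130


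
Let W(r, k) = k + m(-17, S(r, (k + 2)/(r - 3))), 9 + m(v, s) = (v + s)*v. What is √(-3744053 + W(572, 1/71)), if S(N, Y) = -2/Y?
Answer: 2*I*√96232682250705/10153 ≈ 1932.4*I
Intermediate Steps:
m(v, s) = -9 + v*(s + v) (m(v, s) = -9 + (v + s)*v = -9 + (s + v)*v = -9 + v*(s + v))
W(r, k) = 280 + k + 34*(-3 + r)/(2 + k) (W(r, k) = k + (-9 + (-17)² - 2*(r - 3)/(k + 2)*(-17)) = k + (-9 + 289 - 2*(-3 + r)/(2 + k)*(-17)) = k + (-9 + 289 + 34*(-3 + r)/(2 + k)) = k + (280 + 34*(-3 + r)/(2 + k)) = 280 + k + 34*(-3 + r)/(2 + k))
√(-3744053 + W(572, 1/71)) = √(-3744053 + (-102 + 34*572 + (2 + 1/71)*(280 + 1/71))/(2 + 1/71)) = √(-3744053 + (-102 + 19448 + (2 + 1/71)*(280 + 1/71))/(2 + 1/71)) = √(-3744053 + (-102 + 19448 + (143/71)*(19881/71))/(143/71)) = √(-3744053 + 71*(-102 + 19448 + 2842983/5041)/143) = √(-3744053 + (71/143)*(100366169/5041)) = √(-3744053 + 100366169/10153) = √(-37913003940/10153) = 2*I*√96232682250705/10153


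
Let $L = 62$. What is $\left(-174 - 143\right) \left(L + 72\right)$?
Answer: $-42478$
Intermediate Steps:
$\left(-174 - 143\right) \left(L + 72\right) = \left(-174 - 143\right) \left(62 + 72\right) = \left(-317\right) 134 = -42478$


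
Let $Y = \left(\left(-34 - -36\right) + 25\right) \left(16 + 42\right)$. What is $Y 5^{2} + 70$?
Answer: $39220$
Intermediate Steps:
$Y = 1566$ ($Y = \left(\left(-34 + 36\right) + 25\right) 58 = \left(2 + 25\right) 58 = 27 \cdot 58 = 1566$)
$Y 5^{2} + 70 = 1566 \cdot 5^{2} + 70 = 1566 \cdot 25 + 70 = 39150 + 70 = 39220$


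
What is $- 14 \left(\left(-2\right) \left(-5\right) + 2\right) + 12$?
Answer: $-156$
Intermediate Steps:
$- 14 \left(\left(-2\right) \left(-5\right) + 2\right) + 12 = - 14 \left(10 + 2\right) + 12 = \left(-14\right) 12 + 12 = -168 + 12 = -156$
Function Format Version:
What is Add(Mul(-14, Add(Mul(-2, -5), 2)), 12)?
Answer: -156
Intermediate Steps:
Add(Mul(-14, Add(Mul(-2, -5), 2)), 12) = Add(Mul(-14, Add(10, 2)), 12) = Add(Mul(-14, 12), 12) = Add(-168, 12) = -156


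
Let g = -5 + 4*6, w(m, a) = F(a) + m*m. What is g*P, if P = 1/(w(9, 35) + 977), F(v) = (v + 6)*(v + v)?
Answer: 19/3928 ≈ 0.0048371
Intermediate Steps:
F(v) = 2*v*(6 + v) (F(v) = (6 + v)*(2*v) = 2*v*(6 + v))
w(m, a) = m² + 2*a*(6 + a) (w(m, a) = 2*a*(6 + a) + m*m = 2*a*(6 + a) + m² = m² + 2*a*(6 + a))
g = 19 (g = -5 + 24 = 19)
P = 1/3928 (P = 1/((9² + 2*35*(6 + 35)) + 977) = 1/((81 + 2*35*41) + 977) = 1/((81 + 2870) + 977) = 1/(2951 + 977) = 1/3928 ≈ 0.00025458)
g*P = 19*(1/3928) = 19/3928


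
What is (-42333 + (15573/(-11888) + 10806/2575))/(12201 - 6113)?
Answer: -1295792501547/186363420800 ≈ -6.9530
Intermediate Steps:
(-42333 + (15573/(-11888) + 10806/2575))/(12201 - 6113) = (-42333 + (15573*(-1/11888) + 10806*(1/2575)))/6088 = (-42333 + (-15573/11888 + 10806/2575))*(1/6088) = (-42333 + 88361253/30611600)*(1/6088) = -1295792501547/30611600*1/6088 = -1295792501547/186363420800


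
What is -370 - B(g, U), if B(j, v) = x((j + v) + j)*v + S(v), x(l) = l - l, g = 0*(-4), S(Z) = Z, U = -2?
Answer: -368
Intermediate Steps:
g = 0
x(l) = 0
B(j, v) = v (B(j, v) = 0*v + v = 0 + v = v)
-370 - B(g, U) = -370 - 1*(-2) = -370 + 2 = -368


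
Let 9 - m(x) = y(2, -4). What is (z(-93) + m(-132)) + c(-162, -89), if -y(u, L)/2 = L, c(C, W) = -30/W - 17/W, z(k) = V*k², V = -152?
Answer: -117003536/89 ≈ -1.3146e+6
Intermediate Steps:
z(k) = -152*k²
c(C, W) = -47/W
y(u, L) = -2*L
m(x) = 1 (m(x) = 9 - (-2)*(-4) = 9 - 1*8 = 9 - 8 = 1)
(z(-93) + m(-132)) + c(-162, -89) = (-152*(-93)² + 1) - 47/(-89) = (-152*8649 + 1) - 47*(-1/89) = (-1314648 + 1) + 47/89 = -1314647 + 47/89 = -117003536/89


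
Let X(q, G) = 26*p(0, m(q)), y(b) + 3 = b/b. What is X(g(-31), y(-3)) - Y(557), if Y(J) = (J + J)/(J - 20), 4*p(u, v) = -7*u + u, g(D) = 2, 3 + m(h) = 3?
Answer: -1114/537 ≈ -2.0745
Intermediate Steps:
y(b) = -2 (y(b) = -3 + b/b = -3 + 1 = -2)
m(h) = 0 (m(h) = -3 + 3 = 0)
p(u, v) = -3*u/2 (p(u, v) = (-7*u + u)/4 = (-6*u)/4 = -3*u/2)
Y(J) = 2*J/(-20 + J) (Y(J) = (2*J)/(-20 + J) = 2*J/(-20 + J))
X(q, G) = 0 (X(q, G) = 26*(-3/2*0) = 26*0 = 0)
X(g(-31), y(-3)) - Y(557) = 0 - 2*557/(-20 + 557) = 0 - 2*557/537 = 0 - 1*1114/537 = 0 - 1114/537 = -1114/537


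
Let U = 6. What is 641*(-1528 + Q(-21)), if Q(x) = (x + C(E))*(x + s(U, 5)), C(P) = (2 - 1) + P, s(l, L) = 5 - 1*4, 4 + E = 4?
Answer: -723048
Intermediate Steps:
E = 0 (E = -4 + 4 = 0)
s(l, L) = 1 (s(l, L) = 5 - 4 = 1)
C(P) = 1 + P
Q(x) = (1 + x)**2 (Q(x) = (x + (1 + 0))*(x + 1) = (x + 1)*(1 + x) = (1 + x)*(1 + x) = (1 + x)**2)
641*(-1528 + Q(-21)) = 641*(-1528 + (1 + (-21)**2 + 2*(-21))) = 641*(-1528 + (1 + 441 - 42)) = 641*(-1528 + 400) = 641*(-1128) = -723048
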